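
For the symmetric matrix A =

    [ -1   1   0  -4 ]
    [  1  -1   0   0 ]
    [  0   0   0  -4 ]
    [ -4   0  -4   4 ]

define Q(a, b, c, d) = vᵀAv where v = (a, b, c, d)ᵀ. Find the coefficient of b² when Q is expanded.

The coefficient of b² is the diagonal entry A[2,2] = -1.

-1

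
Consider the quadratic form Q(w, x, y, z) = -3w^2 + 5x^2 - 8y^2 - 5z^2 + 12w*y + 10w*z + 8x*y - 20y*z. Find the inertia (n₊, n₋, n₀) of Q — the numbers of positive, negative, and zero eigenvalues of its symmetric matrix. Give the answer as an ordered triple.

(3, 1, 0)

The symmetric matrix is A = [[-3, 0, 6, 5], [0, 5, 4, 0], [6, 4, -8, -10], [5, 0, -10, -5]].
An LDLᵀ factorisation of A has diagonal entries -3, 5, 4/5, 10/3.
Counting signs: 3 positive, 1 negative.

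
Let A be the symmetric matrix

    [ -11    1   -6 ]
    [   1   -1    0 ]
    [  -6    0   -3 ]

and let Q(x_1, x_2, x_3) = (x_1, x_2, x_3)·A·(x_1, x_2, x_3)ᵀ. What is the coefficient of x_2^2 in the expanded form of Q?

-1

The coefficient of x_2^2 is the diagonal entry A[2,2] = -1.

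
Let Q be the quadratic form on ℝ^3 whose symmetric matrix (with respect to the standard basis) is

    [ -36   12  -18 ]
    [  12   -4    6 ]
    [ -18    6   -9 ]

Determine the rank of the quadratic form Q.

1

Applying the same elementary operations to the rows and columns of A produces a congruent diagonal matrix with entries -36, 0, 0.
Counting signs: 1 negative, 2 zero.
The rank is the number of nonzero pivots: 1.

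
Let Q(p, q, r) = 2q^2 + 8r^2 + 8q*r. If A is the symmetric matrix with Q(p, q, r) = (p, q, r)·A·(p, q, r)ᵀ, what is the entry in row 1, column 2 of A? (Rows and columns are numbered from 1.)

0

The coefficient of p·q in Q is 0. For a symmetric A this equals A[1,2] + A[2,1] = 2·A[1,2].
So A[1,2] = 0/2 = 0.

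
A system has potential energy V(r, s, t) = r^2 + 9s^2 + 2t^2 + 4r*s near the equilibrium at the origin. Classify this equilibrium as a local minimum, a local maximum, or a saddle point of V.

The Hessian at the origin is H = [[2, 4, 0], [4, 18, 0], [0, 0, 4]].
Congruent diagonalization of H (simultaneous row and column reduction) yields pivots 2, 10, 4.
So there are 3 positive pivots.
H is positive definite, so the origin is a strict local minimum.

local minimum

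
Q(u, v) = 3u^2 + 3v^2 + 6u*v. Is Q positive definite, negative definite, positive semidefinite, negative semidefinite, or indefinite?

The symmetric matrix of Q is [[3, 3], [3, 3]].
For the 2×2 matrix [[3, 3], [3, 3]]: det = 3·3 − (3)² = 0, trace = 6.
det = 0 so one eigenvalue is zero; the form is semidefinite with the sign of the trace.

positive semidefinite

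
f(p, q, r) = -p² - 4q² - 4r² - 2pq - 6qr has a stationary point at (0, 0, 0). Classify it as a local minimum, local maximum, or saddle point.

The Hessian at the origin is H = [[-2, -2, 0], [-2, -8, -6], [0, -6, -8]].
Congruent diagonalization of H (simultaneous row and column reduction) yields pivots -2, -6, -2.
Counting signs: 3 negative.
H is negative definite, so the origin is a strict local maximum.

local maximum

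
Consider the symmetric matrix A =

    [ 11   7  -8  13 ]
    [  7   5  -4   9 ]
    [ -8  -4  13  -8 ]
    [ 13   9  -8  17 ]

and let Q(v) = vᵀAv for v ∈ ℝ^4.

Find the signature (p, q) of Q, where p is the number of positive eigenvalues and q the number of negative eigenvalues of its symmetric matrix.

(4, 0)

Row-reducing A symmetrically gives the diagonal entries 11, 6/11, 5, 2/3.
So there are 4 positive pivots.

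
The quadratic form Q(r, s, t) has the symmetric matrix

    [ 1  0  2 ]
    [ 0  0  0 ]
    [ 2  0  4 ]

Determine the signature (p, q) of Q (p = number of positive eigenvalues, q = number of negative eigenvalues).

(1, 0)

Applying the same elementary operations to the rows and columns of A produces a congruent diagonal matrix with entries 1, 0, 0.
So there are 1 positive, 2 zero pivots.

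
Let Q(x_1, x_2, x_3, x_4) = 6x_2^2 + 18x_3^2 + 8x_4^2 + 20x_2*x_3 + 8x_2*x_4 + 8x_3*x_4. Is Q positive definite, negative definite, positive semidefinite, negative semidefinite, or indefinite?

positive semidefinite

Write A = [[0, 0, 0, 0], [0, 6, 10, 4], [0, 10, 18, 4], [0, 4, 4, 8]].
Row-reducing A symmetrically gives the diagonal entries 0, 6, 4/3, 0.
Counting signs: 2 positive, 2 zero.
Hence Q is positive semidefinite.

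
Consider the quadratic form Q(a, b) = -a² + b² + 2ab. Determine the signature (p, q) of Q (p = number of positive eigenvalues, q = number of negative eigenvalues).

Write A = [[-1, 1], [1, 1]].
Congruent diagonalization of A (simultaneous row and column reduction) yields pivots -1, 2.
That gives 1 positive, 1 negative pivots.

(1, 1)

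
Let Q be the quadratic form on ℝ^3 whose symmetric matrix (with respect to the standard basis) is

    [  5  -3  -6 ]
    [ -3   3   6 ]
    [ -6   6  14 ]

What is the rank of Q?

Symmetric row and column elimination reduces A to a congruent diagonal form with pivots 5, 6/5, 2.
So there are 3 positive pivots.
The rank is the number of nonzero pivots: 3.

3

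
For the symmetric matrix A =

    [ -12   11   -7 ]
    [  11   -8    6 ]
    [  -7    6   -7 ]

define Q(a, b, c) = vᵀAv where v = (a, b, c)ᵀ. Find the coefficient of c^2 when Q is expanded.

The coefficient of c^2 is the diagonal entry A[3,3] = -7.

-7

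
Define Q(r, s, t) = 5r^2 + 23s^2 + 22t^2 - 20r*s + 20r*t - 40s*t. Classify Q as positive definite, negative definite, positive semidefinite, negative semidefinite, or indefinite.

The symmetric matrix of Q is A = [[5, -10, 10], [-10, 23, -20], [10, -20, 22]].
Leading principal minors: Δ_1 = 5, Δ_2 = 15, Δ_3 = 30.
All leading principal minors are positive, so by Sylvester's criterion Q is positive definite.

positive definite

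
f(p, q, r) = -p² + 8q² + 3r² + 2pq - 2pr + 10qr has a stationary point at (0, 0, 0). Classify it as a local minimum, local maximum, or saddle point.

The Hessian at the origin is H = [[-2, 2, -2], [2, 16, 10], [-2, 10, 6]].
Congruent diagonalization of H (simultaneous row and column reduction) yields pivots -2, 18, 40/9.
That gives 2 positive, 1 negative pivots.
H is indefinite, so the origin is a saddle point.

saddle point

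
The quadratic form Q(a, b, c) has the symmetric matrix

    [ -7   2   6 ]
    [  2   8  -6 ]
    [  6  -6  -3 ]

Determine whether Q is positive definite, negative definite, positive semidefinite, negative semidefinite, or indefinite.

indefinite

Congruent diagonalization of A (simultaneous row and column reduction) yields pivots -7, 60/7, 0.
That gives 1 positive, 1 negative, 1 zero pivots.
Hence Q is indefinite.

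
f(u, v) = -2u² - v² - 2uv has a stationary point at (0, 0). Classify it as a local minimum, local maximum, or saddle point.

local maximum

The Hessian at the origin is H = [[-4, -2], [-2, -2]].
det H = -4·-2 − (-2)² = 4 > 0 and H[1,1] = -4 < 0, so H is negative definite.
Therefore the origin is a local maximum.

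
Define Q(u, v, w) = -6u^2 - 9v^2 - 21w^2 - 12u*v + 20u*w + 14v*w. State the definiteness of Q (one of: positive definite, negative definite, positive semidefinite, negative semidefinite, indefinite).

The symmetric matrix of Q is A = [[-6, -6, 10], [-6, -9, 7], [10, 7, -21]].
Leading principal minors: Δ_1 = -6, Δ_2 = 18, Δ_3 = -24.
The signs alternate starting with Δ_1 < 0, so by Sylvester's criterion Q is negative definite.

negative definite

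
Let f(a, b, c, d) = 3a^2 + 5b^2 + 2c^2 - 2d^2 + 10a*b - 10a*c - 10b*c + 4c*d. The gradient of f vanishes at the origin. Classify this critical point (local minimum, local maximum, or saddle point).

The Hessian at the origin is H = [[6, 10, -10, 0], [10, 10, -10, 0], [-10, -10, 4, 4], [0, 0, 4, -4]].
An LDLᵀ factorisation of H has diagonal entries 6, -20/3, -6, -4/3.
So there are 1 positive, 3 negative pivots.
H is indefinite, so the origin is a saddle point.

saddle point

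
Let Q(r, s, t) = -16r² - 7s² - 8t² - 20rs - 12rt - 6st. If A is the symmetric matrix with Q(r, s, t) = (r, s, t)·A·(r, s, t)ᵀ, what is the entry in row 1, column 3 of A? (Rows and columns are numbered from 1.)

-6

The coefficient of r·t in Q is -12. For a symmetric A this equals A[1,3] + A[3,1] = 2·A[1,3].
So A[1,3] = -12/2 = -6.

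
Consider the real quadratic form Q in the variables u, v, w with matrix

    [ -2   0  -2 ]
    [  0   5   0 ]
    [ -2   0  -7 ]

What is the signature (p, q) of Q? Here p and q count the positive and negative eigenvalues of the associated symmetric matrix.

Symmetric row and column elimination reduces A to a congruent diagonal form with pivots -2, 5, -5.
So there are 1 positive, 2 negative pivots.

(1, 2)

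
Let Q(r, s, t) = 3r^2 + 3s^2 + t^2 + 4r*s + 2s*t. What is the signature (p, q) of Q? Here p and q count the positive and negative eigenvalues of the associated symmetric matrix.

The associated matrix is A = [[3, 2, 0], [2, 3, 1], [0, 1, 1]].
Symmetric row and column elimination reduces A to a congruent diagonal form with pivots 3, 5/3, 2/5.
That gives 3 positive pivots.

(3, 0)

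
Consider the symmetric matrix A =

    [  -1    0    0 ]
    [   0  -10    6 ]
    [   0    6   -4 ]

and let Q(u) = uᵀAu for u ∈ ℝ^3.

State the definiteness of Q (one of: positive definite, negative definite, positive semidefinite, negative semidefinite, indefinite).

negative definite

Leading principal minors: Δ_1 = -1, Δ_2 = 10, Δ_3 = -4.
The signs alternate starting with Δ_1 < 0, so by Sylvester's criterion Q is negative definite.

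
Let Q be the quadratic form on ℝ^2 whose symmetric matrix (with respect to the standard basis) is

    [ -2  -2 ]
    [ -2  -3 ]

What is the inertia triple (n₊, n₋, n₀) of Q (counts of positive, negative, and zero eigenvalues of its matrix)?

(0, 2, 0)

An LDLᵀ factorisation of A has diagonal entries -2, -1.
Counting signs: 2 negative.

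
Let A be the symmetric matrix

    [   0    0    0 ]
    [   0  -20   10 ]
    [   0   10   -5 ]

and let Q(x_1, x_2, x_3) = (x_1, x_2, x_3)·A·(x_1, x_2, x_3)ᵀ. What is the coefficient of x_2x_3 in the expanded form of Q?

20

The coefficient of x_2x_3 is A[2,3] + A[3,2] = 2·10 = 20.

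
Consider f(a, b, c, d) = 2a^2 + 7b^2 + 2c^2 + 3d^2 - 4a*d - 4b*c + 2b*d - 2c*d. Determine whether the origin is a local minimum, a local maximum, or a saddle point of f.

local minimum

The Hessian at the origin is H = [[4, 0, 0, -4], [0, 14, -4, 2], [0, -4, 4, -2], [-4, 2, -2, 6]].
Row-reducing H symmetrically gives the diagonal entries 4, 14, 20/7, 1.
So there are 4 positive pivots.
H is positive definite, so the origin is a strict local minimum.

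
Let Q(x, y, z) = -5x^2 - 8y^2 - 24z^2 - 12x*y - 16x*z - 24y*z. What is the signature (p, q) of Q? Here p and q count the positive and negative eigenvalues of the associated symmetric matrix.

The associated matrix is A = [[-5, -6, -8], [-6, -8, -12], [-8, -12, -24]].
Symmetric row and column elimination reduces A to a congruent diagonal form with pivots -5, -4/5, -4.
That gives 3 negative pivots.

(0, 3)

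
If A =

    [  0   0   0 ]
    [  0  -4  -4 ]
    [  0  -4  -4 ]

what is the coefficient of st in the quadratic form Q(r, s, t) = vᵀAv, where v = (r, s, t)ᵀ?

The coefficient of st is A[2,3] + A[3,2] = 2·(-4) = -8.

-8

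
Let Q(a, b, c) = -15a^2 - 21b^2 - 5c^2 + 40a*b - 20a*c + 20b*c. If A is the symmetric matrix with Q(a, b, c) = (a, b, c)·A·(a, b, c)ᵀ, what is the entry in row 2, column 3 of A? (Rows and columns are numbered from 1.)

10

The coefficient of b·c in Q is 20. For a symmetric A this equals A[2,3] + A[3,2] = 2·A[2,3].
So A[2,3] = 20/2 = 10.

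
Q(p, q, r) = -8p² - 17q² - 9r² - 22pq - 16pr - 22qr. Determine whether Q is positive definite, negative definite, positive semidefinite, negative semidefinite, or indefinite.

negative definite

The symmetric matrix of Q is A = [[-8, -11, -8], [-11, -17, -11], [-8, -11, -9]].
Leading principal minors: Δ_1 = -8, Δ_2 = 15, Δ_3 = -15.
The signs alternate starting with Δ_1 < 0, so by Sylvester's criterion Q is negative definite.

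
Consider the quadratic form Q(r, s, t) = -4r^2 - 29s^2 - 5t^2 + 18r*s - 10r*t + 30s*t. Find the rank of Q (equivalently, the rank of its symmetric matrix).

3

Write A = [[-4, 9, -5], [9, -29, 15], [-5, 15, -5]].
An LDLᵀ factorisation of A has diagonal entries -4, -35/4, 20/7.
So there are 1 positive, 2 negative pivots.
The rank is the number of nonzero pivots: 3.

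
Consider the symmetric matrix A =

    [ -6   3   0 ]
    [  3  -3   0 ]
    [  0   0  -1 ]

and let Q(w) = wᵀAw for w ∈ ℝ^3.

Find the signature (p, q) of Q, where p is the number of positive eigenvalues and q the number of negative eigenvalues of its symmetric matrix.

(0, 3)

Applying the same elementary operations to the rows and columns of A produces a congruent diagonal matrix with entries -6, -3/2, -1.
That gives 3 negative pivots.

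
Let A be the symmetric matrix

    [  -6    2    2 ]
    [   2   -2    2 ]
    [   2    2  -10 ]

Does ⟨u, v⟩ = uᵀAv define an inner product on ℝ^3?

Leading principal minors: Δ_1 = -6, Δ_2 = 8, Δ_3 = -32.
The signs alternate starting with Δ_1 < 0, so by Sylvester's criterion Q is negative definite.
⟨·,·⟩ is an inner product exactly when A is positive definite.

no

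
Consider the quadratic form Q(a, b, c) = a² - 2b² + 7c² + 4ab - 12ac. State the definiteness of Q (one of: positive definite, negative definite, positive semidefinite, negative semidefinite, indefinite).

indefinite

The associated matrix is A = [[1, 2, -6], [2, -2, 0], [-6, 0, 7]].
Row-reducing A symmetrically gives the diagonal entries 1, -6, -5.
Counting signs: 1 positive, 2 negative.
Hence Q is indefinite.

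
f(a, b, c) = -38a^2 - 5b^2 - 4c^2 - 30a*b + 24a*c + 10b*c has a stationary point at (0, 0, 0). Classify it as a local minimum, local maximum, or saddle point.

saddle point

The Hessian at the origin is H = [[-76, -30, 24], [-30, -10, 10], [24, 10, -8]].
Applying the same elementary operations to the rows and columns of H produces a congruent diagonal matrix with entries -76, 35/19, -4/7.
That gives 1 positive, 2 negative pivots.
H is indefinite, so the origin is a saddle point.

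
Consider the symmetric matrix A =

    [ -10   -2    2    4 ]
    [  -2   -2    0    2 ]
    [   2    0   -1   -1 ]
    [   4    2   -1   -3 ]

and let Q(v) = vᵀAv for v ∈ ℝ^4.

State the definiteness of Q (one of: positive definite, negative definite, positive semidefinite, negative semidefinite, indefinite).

Congruent diagonalization of A (simultaneous row and column reduction) yields pivots -10, -8/5, -1/2, 0.
Counting signs: 3 negative, 1 zero.
Hence Q is negative semidefinite.

negative semidefinite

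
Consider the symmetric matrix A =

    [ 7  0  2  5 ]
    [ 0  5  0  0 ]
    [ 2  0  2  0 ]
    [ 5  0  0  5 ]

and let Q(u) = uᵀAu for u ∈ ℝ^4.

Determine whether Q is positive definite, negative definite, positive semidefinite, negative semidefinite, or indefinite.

Row-reducing A symmetrically gives the diagonal entries 7, 5, 10/7, 0.
That gives 3 positive, 1 zero pivots.
Hence Q is positive semidefinite.

positive semidefinite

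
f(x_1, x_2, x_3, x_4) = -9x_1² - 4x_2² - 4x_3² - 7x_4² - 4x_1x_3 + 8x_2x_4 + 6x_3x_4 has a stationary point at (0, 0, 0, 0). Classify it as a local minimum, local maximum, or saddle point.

local maximum

The Hessian at the origin is H = [[-18, 0, -4, 0], [0, -8, 0, 8], [-4, 0, -8, 6], [0, 8, 6, -14]].
An LDLᵀ factorisation of H has diagonal entries -18, -8, -64/9, -15/16.
Counting signs: 4 negative.
H is negative definite, so the origin is a strict local maximum.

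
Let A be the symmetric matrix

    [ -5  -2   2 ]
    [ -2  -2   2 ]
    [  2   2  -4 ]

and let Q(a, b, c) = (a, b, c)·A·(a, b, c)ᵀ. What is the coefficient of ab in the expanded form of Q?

The coefficient of ab is A[1,2] + A[2,1] = 2·(-2) = -4.

-4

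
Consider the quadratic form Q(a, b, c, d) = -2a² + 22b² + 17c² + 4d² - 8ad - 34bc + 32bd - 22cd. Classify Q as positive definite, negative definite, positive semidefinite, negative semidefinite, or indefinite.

indefinite

The associated matrix is A = [[-2, 0, 0, -4], [0, 22, -17, 16], [0, -17, 17, -11], [-4, 16, -11, 4]].
Symmetric row and column elimination reduces A to a congruent diagonal form with pivots -2, 22, 85/22, -2/17.
Counting signs: 2 positive, 2 negative.
Hence Q is indefinite.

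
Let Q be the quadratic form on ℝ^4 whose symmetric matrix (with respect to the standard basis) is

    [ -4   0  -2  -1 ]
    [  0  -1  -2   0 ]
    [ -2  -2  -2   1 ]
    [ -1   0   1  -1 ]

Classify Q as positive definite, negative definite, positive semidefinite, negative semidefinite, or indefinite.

An LDLᵀ factorisation of A has diagonal entries -4, -1, 3, -3/2.
Counting signs: 1 positive, 3 negative.
Hence Q is indefinite.

indefinite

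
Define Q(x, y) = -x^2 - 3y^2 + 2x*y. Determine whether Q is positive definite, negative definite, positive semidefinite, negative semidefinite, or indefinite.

The symmetric matrix of Q is [[-1, 1], [1, -3]].
For the 2×2 matrix [[-1, 1], [1, -3]]: det = -1·-3 − (1)² = 2, trace = -4.
det > 0 so both eigenvalues share the sign of the trace; trace = -4 < 0 ⇒ both negative.

negative definite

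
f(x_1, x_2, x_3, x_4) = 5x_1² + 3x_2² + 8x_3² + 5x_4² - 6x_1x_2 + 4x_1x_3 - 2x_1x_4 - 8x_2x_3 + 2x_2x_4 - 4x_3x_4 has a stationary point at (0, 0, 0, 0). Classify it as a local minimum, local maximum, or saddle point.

The Hessian at the origin is H = [[10, -6, 4, -2], [-6, 6, -8, 2], [4, -8, 16, -4], [-2, 2, -4, 10]].
Row-reducing H symmetrically gives the diagonal entries 10, 12/5, 4/3, 8.
Counting signs: 4 positive.
H is positive definite, so the origin is a strict local minimum.

local minimum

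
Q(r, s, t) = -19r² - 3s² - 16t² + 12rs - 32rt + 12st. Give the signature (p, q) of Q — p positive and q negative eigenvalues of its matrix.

(0, 3)

Write A = [[-19, 6, -16], [6, -3, 6], [-16, 6, -16]].
Applying the same elementary operations to the rows and columns of A produces a congruent diagonal matrix with entries -19, -21/19, -12/7.
So there are 3 negative pivots.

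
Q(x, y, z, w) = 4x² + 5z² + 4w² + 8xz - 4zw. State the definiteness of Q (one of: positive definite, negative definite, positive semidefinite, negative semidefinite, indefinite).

The symmetric matrix is A = [[4, 0, 4, 0], [0, 0, 0, 0], [4, 0, 5, -2], [0, 0, -2, 4]].
Applying the same elementary operations to the rows and columns of A produces a congruent diagonal matrix with entries 4, 0, 1, 0.
So there are 2 positive, 2 zero pivots.
Hence Q is positive semidefinite.

positive semidefinite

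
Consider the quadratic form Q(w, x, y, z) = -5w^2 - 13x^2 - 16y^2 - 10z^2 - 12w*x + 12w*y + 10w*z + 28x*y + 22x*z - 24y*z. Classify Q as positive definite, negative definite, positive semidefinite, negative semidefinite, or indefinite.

negative definite

The symmetric matrix of Q is A = [[-5, -6, 6, 5], [-6, -13, 14, 11], [6, 14, -16, -12], [5, 11, -12, -10]].
Leading principal minors: Δ_1 = -5, Δ_2 = 29, Δ_3 = -24, Δ_4 = 16.
The signs alternate starting with Δ_1 < 0, so by Sylvester's criterion Q is negative definite.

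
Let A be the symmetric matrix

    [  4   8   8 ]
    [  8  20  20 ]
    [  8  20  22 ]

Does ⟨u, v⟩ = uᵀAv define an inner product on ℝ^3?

Leading principal minors: Δ_1 = 4, Δ_2 = 16, Δ_3 = 32.
All leading principal minors are positive, so by Sylvester's criterion Q is positive definite.
⟨·,·⟩ is an inner product exactly when A is positive definite.

yes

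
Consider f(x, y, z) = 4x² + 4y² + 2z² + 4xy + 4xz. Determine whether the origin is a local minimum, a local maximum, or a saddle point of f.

local minimum

The Hessian at the origin is H = [[8, 4, 4], [4, 8, 0], [4, 0, 4]].
Congruent diagonalization of H (simultaneous row and column reduction) yields pivots 8, 6, 4/3.
That gives 3 positive pivots.
H is positive definite, so the origin is a strict local minimum.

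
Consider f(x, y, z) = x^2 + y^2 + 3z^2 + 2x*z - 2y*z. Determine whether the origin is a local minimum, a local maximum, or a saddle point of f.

local minimum

The Hessian at the origin is H = [[2, 0, 2], [0, 2, -2], [2, -2, 6]].
Congruent diagonalization of H (simultaneous row and column reduction) yields pivots 2, 2, 2.
Counting signs: 3 positive.
H is positive definite, so the origin is a strict local minimum.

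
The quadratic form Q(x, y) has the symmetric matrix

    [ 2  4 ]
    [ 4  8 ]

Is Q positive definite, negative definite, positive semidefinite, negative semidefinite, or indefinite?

positive semidefinite

Congruent diagonalization of A (simultaneous row and column reduction) yields pivots 2, 0.
So there are 1 positive, 1 zero pivots.
Hence Q is positive semidefinite.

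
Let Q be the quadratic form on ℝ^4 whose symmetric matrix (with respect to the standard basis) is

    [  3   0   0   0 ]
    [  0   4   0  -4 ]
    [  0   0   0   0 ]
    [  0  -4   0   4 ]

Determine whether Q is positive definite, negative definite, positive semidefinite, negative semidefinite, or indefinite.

positive semidefinite

Applying the same elementary operations to the rows and columns of A produces a congruent diagonal matrix with entries 3, 4, 0, 0.
Counting signs: 2 positive, 2 zero.
Hence Q is positive semidefinite.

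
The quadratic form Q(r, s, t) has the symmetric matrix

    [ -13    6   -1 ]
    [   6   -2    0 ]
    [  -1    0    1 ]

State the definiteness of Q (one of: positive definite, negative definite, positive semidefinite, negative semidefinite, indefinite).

An LDLᵀ factorisation of A has diagonal entries -13, 10/13, 4/5.
That gives 2 positive, 1 negative pivots.
Hence Q is indefinite.

indefinite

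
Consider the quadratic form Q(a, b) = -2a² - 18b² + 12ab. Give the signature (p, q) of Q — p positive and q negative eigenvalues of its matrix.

(0, 1)

The associated matrix is A = [[-2, 6], [6, -18]].
Congruent diagonalization of A (simultaneous row and column reduction) yields pivots -2, 0.
That gives 1 negative, 1 zero pivots.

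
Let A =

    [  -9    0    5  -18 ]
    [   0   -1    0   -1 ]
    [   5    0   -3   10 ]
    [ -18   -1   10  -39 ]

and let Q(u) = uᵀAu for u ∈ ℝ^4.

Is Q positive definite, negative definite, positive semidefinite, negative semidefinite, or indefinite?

Leading principal minors: Δ_1 = -9, Δ_2 = 9, Δ_3 = -2, Δ_4 = 4.
The signs alternate starting with Δ_1 < 0, so by Sylvester's criterion Q is negative definite.

negative definite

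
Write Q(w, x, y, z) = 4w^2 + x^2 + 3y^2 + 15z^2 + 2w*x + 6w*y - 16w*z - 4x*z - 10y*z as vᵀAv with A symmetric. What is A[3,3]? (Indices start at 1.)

3

The coefficient of y^2 in Q is 3, and that is exactly A[3,3].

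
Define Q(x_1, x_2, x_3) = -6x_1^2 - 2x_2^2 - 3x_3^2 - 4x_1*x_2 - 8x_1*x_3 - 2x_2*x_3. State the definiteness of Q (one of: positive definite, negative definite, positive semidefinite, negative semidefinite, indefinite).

negative definite

The symmetric matrix of Q is A = [[-6, -2, -4], [-2, -2, -1], [-4, -1, -3]].
Leading principal minors: Δ_1 = -6, Δ_2 = 8, Δ_3 = -2.
The signs alternate starting with Δ_1 < 0, so by Sylvester's criterion Q is negative definite.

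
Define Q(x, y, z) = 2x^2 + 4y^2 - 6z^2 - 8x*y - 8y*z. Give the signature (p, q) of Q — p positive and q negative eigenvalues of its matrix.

The associated matrix is A = [[2, -4, 0], [-4, 4, -4], [0, -4, -6]].
Applying the same elementary operations to the rows and columns of A produces a congruent diagonal matrix with entries 2, -4, -2.
Counting signs: 1 positive, 2 negative.

(1, 2)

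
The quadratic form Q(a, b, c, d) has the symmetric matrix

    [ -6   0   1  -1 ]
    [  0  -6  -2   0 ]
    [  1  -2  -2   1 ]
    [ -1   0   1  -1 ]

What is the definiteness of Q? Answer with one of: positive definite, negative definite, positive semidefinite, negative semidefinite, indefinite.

negative definite

Symmetric row and column elimination reduces A to a congruent diagonal form with pivots -6, -6, -7/6, -5/21.
That gives 4 negative pivots.
Hence Q is negative definite.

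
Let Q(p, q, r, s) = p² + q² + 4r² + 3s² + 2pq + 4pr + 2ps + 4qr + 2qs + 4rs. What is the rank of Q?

2

The symmetric matrix is A = [[1, 1, 2, 1], [1, 1, 2, 1], [2, 2, 4, 2], [1, 1, 2, 3]].
Congruent diagonalization of A (simultaneous row and column reduction) yields pivots 1, 0, 0, 2.
So there are 2 positive, 2 zero pivots.
The rank is the number of nonzero pivots: 2.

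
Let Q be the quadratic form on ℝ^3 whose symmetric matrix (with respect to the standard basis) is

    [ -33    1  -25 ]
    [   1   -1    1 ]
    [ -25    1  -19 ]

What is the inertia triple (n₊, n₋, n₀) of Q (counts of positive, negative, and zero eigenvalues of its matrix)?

(0, 2, 1)

Row-reducing A symmetrically gives the diagonal entries -33, -32/33, 0.
Counting signs: 2 negative, 1 zero.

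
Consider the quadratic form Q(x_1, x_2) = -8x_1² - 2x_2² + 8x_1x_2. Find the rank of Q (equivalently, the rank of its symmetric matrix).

Write A = [[-8, 4], [4, -2]].
Applying the same elementary operations to the rows and columns of A produces a congruent diagonal matrix with entries -8, 0.
That gives 1 negative, 1 zero pivots.
The rank is the number of nonzero pivots: 1.

1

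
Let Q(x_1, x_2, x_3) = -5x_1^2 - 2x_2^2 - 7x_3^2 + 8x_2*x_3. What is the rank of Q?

3

The symmetric matrix is A = [[-5, 0, 0], [0, -2, 4], [0, 4, -7]].
Applying the same elementary operations to the rows and columns of A produces a congruent diagonal matrix with entries -5, -2, 1.
So there are 1 positive, 2 negative pivots.
The rank is the number of nonzero pivots: 3.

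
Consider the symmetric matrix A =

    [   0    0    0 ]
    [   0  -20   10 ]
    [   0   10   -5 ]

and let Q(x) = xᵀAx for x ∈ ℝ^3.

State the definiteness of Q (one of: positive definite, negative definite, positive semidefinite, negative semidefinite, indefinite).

Congruent diagonalization of A (simultaneous row and column reduction) yields pivots 0, -20, 0.
Counting signs: 1 negative, 2 zero.
Hence Q is negative semidefinite.

negative semidefinite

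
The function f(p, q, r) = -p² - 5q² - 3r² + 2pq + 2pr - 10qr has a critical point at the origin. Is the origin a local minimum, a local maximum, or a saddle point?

saddle point

The Hessian at the origin is H = [[-2, 2, 2], [2, -10, -10], [2, -10, -6]].
Congruent diagonalization of H (simultaneous row and column reduction) yields pivots -2, -8, 4.
So there are 1 positive, 2 negative pivots.
H is indefinite, so the origin is a saddle point.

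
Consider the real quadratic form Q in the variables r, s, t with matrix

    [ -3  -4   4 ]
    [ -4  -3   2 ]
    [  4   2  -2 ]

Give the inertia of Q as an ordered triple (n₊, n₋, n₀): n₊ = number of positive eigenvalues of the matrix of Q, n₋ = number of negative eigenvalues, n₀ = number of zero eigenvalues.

Congruent diagonalization of A (simultaneous row and column reduction) yields pivots -3, 7/3, -10/7.
Counting signs: 1 positive, 2 negative.

(1, 2, 0)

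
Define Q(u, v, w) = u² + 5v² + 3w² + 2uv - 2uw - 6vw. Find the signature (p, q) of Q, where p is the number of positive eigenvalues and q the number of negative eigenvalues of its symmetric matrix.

Write A = [[1, 1, -1], [1, 5, -3], [-1, -3, 3]].
Symmetric row and column elimination reduces A to a congruent diagonal form with pivots 1, 4, 1.
Counting signs: 3 positive.

(3, 0)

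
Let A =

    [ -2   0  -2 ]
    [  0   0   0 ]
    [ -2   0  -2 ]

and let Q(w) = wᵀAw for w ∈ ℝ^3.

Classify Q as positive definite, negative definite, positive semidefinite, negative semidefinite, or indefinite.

negative semidefinite

Symmetric row and column elimination reduces A to a congruent diagonal form with pivots -2, 0, 0.
So there are 1 negative, 2 zero pivots.
Hence Q is negative semidefinite.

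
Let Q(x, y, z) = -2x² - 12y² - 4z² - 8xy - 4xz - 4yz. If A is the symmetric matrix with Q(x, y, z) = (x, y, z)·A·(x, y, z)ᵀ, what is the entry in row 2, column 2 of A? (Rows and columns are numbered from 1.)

The coefficient of y² in Q is -12, and that is exactly A[2,2].

-12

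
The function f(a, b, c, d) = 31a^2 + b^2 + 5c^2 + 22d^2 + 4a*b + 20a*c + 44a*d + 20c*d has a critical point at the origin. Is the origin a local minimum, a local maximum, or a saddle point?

The Hessian at the origin is H = [[62, 4, 20, 44], [4, 2, 0, 0], [20, 0, 10, 20], [44, 0, 20, 44]].
Applying the same elementary operations to the rows and columns of H produces a congruent diagonal matrix with entries 62, 54/31, 70/27, 20/7.
So there are 4 positive pivots.
H is positive definite, so the origin is a strict local minimum.

local minimum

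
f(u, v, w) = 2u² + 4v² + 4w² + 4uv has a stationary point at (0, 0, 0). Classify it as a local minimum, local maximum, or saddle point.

local minimum

The Hessian at the origin is H = [[4, 4, 0], [4, 8, 0], [0, 0, 8]].
An LDLᵀ factorisation of H has diagonal entries 4, 4, 8.
Counting signs: 3 positive.
H is positive definite, so the origin is a strict local minimum.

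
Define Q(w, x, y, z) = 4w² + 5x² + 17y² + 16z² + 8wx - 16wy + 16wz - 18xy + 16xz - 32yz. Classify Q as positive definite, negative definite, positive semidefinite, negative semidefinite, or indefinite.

positive semidefinite

The symmetric matrix is A = [[4, 4, -8, 8], [4, 5, -9, 8], [-8, -9, 17, -16], [8, 8, -16, 16]].
Symmetric row and column elimination reduces A to a congruent diagonal form with pivots 4, 1, 0, 0.
Counting signs: 2 positive, 2 zero.
Hence Q is positive semidefinite.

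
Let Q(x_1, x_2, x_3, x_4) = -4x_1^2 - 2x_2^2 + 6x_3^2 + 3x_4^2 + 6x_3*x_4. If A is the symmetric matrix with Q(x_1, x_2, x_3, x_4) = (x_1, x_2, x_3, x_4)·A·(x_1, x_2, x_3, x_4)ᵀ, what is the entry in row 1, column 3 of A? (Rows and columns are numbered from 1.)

The coefficient of x_1·x_3 in Q is 0. For a symmetric A this equals A[1,3] + A[3,1] = 2·A[1,3].
So A[1,3] = 0/2 = 0.

0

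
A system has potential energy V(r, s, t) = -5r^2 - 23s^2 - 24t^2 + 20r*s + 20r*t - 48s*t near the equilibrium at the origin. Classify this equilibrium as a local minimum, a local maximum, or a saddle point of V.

The Hessian at the origin is H = [[-10, 20, 20], [20, -46, -48], [20, -48, -48]].
Row-reducing H symmetrically gives the diagonal entries -10, -6, 8/3.
Counting signs: 1 positive, 2 negative.
H is indefinite, so the origin is a saddle point.

saddle point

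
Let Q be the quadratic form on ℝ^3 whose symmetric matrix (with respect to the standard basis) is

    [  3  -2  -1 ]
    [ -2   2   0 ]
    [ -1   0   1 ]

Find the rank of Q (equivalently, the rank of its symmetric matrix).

Row-reducing A symmetrically gives the diagonal entries 3, 2/3, 0.
That gives 2 positive, 1 zero pivots.
The rank is the number of nonzero pivots: 2.

2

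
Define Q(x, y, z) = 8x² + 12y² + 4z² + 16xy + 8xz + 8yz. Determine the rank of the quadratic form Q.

3

The associated matrix is A = [[8, 8, 4], [8, 12, 4], [4, 4, 4]].
Row-reducing A symmetrically gives the diagonal entries 8, 4, 2.
That gives 3 positive pivots.
The rank is the number of nonzero pivots: 3.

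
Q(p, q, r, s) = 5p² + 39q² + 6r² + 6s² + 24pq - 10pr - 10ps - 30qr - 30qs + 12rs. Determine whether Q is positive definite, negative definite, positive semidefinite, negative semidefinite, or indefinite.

positive semidefinite

The symmetric matrix is A = [[5, 12, -5, -5], [12, 39, -15, -15], [-5, -15, 6, 6], [-5, -15, 6, 6]].
Row-reducing A symmetrically gives the diagonal entries 5, 51/5, 2/17, 0.
Counting signs: 3 positive, 1 zero.
Hence Q is positive semidefinite.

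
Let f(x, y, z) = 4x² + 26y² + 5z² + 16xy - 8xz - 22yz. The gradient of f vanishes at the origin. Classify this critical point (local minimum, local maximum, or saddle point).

local minimum

The Hessian at the origin is H = [[8, 16, -8], [16, 52, -22], [-8, -22, 10]].
Applying the same elementary operations to the rows and columns of H produces a congruent diagonal matrix with entries 8, 20, 1/5.
Counting signs: 3 positive.
H is positive definite, so the origin is a strict local minimum.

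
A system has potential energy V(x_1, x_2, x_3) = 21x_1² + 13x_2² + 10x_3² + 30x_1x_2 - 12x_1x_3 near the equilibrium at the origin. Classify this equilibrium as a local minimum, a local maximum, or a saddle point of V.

The Hessian at the origin is H = [[42, 30, -12], [30, 26, 0], [-12, 0, 20]].
Applying the same elementary operations to the rows and columns of H produces a congruent diagonal matrix with entries 42, 32/7, 1/2.
That gives 3 positive pivots.
H is positive definite, so the origin is a strict local minimum.

local minimum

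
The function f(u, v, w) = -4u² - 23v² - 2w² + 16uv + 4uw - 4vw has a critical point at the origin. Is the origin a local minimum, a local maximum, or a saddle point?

The Hessian at the origin is H = [[-8, 16, 4], [16, -46, -4], [4, -4, -4]].
Row-reducing H symmetrically gives the diagonal entries -8, -14, -6/7.
So there are 3 negative pivots.
H is negative definite, so the origin is a strict local maximum.

local maximum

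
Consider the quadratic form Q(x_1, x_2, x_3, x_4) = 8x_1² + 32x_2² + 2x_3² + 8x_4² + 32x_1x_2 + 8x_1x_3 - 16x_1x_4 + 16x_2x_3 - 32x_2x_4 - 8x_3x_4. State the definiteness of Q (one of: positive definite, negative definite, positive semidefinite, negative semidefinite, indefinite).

positive semidefinite

The symmetric matrix is A = [[8, 16, 4, -8], [16, 32, 8, -16], [4, 8, 2, -4], [-8, -16, -4, 8]].
Row-reducing A symmetrically gives the diagonal entries 8, 0, 0, 0.
Counting signs: 1 positive, 3 zero.
Hence Q is positive semidefinite.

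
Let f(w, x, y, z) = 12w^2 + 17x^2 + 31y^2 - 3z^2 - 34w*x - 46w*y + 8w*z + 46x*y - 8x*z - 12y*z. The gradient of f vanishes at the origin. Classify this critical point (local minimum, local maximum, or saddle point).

The Hessian at the origin is H = [[24, -34, -46, 8], [-34, 34, 46, -8], [-46, 46, 62, -12], [8, -8, -12, -6]].
Symmetric row and column elimination reduces H to a congruent diagonal form with pivots 24, -85/6, -4/17, -2.
That gives 1 positive, 3 negative pivots.
H is indefinite, so the origin is a saddle point.

saddle point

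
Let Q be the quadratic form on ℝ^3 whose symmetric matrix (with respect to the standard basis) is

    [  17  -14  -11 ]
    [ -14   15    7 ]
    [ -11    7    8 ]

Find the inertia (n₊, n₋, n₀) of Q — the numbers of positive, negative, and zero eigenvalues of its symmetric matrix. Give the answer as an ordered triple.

(2, 1, 0)

Applying the same elementary operations to the rows and columns of A produces a congruent diagonal matrix with entries 17, 59/17, -20/59.
That gives 2 positive, 1 negative pivots.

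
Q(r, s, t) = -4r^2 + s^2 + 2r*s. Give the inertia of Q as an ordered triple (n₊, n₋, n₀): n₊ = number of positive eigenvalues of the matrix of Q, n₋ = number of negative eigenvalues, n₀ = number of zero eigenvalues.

(1, 1, 1)

The symmetric matrix is A = [[-4, 1, 0], [1, 1, 0], [0, 0, 0]].
Congruent diagonalization of A (simultaneous row and column reduction) yields pivots -4, 5/4, 0.
So there are 1 positive, 1 negative, 1 zero pivots.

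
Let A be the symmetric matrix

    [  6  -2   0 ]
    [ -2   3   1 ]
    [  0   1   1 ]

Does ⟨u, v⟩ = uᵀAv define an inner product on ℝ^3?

Leading principal minors: Δ_1 = 6, Δ_2 = 14, Δ_3 = 8.
All leading principal minors are positive, so by Sylvester's criterion Q is positive definite.
⟨·,·⟩ is an inner product exactly when A is positive definite.

yes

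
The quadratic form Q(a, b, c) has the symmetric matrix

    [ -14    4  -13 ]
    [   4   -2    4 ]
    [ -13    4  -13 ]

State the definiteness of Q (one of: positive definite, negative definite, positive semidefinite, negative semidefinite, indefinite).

negative definite

Applying the same elementary operations to the rows and columns of A produces a congruent diagonal matrix with entries -14, -6/7, -5/6.
That gives 3 negative pivots.
Hence Q is negative definite.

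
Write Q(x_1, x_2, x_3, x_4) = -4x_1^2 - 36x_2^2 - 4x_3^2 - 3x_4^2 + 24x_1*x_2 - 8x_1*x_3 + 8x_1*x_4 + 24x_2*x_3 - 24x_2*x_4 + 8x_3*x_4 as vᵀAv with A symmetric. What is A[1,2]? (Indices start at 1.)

The coefficient of x_1·x_2 in Q is 24. For a symmetric A this equals A[1,2] + A[2,1] = 2·A[1,2].
So A[1,2] = 24/2 = 12.

12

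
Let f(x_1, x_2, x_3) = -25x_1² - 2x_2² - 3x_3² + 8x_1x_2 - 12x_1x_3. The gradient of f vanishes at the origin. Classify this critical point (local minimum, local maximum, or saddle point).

The Hessian at the origin is H = [[-50, 8, -12], [8, -4, 0], [-12, 0, -6]].
Symmetric row and column elimination reduces H to a congruent diagonal form with pivots -50, -68/25, -30/17.
That gives 3 negative pivots.
H is negative definite, so the origin is a strict local maximum.

local maximum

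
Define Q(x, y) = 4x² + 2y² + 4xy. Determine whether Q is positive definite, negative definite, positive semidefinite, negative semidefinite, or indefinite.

positive definite

The symmetric matrix of Q is A = [[4, 2], [2, 2]].
Leading principal minors: Δ_1 = 4, Δ_2 = 4.
All leading principal minors are positive, so by Sylvester's criterion Q is positive definite.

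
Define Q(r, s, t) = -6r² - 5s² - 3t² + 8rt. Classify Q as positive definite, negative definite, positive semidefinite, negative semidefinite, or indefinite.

The symmetric matrix of Q is A = [[-6, 0, 4], [0, -5, 0], [4, 0, -3]].
Leading principal minors: Δ_1 = -6, Δ_2 = 30, Δ_3 = -10.
The signs alternate starting with Δ_1 < 0, so by Sylvester's criterion Q is negative definite.

negative definite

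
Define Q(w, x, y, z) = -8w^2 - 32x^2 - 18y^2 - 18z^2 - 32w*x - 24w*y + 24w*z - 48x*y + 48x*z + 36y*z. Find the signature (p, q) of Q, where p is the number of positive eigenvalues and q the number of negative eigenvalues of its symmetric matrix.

The associated matrix is A = [[-8, -16, -12, 12], [-16, -32, -24, 24], [-12, -24, -18, 18], [12, 24, 18, -18]].
Congruent diagonalization of A (simultaneous row and column reduction) yields pivots -8, 0, 0, 0.
Counting signs: 1 negative, 3 zero.

(0, 1)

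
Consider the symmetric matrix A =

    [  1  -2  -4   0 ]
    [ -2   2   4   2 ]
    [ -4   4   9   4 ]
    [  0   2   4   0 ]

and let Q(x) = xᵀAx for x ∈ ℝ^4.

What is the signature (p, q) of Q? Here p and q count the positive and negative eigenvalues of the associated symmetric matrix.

Row-reducing A symmetrically gives the diagonal entries 1, -2, 1, 2.
That gives 3 positive, 1 negative pivots.

(3, 1)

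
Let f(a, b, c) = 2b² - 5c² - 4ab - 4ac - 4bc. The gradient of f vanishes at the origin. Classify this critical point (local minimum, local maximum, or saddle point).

saddle point

The Hessian at the origin is H = [[0, -4, -4], [-4, 4, -4], [-4, -4, -10]].
H is indefinite, so the origin is a saddle point.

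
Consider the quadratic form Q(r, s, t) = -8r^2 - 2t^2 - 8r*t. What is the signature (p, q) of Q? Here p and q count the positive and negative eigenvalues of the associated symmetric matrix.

(0, 1)

Write A = [[-8, 0, -4], [0, 0, 0], [-4, 0, -2]].
Row-reducing A symmetrically gives the diagonal entries -8, 0, 0.
So there are 1 negative, 2 zero pivots.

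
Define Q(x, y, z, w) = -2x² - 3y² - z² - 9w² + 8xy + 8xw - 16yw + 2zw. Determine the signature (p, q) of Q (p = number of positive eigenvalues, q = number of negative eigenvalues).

(1, 2)

Write A = [[-2, 4, 0, 4], [4, -3, 0, -8], [0, 0, -1, 1], [4, -8, 1, -9]].
Row-reducing A symmetrically gives the diagonal entries -2, 5, -1, 0.
Counting signs: 1 positive, 2 negative, 1 zero.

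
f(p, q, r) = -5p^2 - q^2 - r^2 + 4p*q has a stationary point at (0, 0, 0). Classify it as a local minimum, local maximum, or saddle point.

local maximum

The Hessian at the origin is H = [[-10, 4, 0], [4, -2, 0], [0, 0, -2]].
Congruent diagonalization of H (simultaneous row and column reduction) yields pivots -10, -2/5, -2.
That gives 3 negative pivots.
H is negative definite, so the origin is a strict local maximum.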